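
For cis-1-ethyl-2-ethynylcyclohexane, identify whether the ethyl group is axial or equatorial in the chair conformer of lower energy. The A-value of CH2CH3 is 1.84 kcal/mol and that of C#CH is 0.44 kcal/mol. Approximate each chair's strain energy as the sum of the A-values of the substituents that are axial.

C1 and C2 have opposite parity, so for the cis isomer the two substituents are one axial and one equatorial in each chair.
Chair I (ethyl axial, ethynyl equatorial): E = 1.84 kcal/mol.
Chair II (ethyl equatorial, ethynyl axial): E = 0.44 kcal/mol.
Chair II is the more stable (lower-energy) conformer, and in that chair the ethyl group is equatorial.

equatorial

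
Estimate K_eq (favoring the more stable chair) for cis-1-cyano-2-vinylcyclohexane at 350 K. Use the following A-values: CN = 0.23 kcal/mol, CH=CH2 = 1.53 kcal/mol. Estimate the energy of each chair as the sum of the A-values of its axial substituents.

C1 and C2 have opposite parity, so for the cis isomer the two substituents are one axial and one equatorial in each chair.
Chair I (cyano axial, vinyl equatorial): E = 0.23 kcal/mol; chair II (cyano equatorial, vinyl axial): E = 1.53 kcal/mol.
ΔG = 1.30 kcal/mol between the two chairs.
K = exp(ΔG/RT) with R = 1.987×10⁻³ kcal mol⁻¹ K⁻¹ and T = 350 K gives K ≈ 6.48.

K ≈ 6.48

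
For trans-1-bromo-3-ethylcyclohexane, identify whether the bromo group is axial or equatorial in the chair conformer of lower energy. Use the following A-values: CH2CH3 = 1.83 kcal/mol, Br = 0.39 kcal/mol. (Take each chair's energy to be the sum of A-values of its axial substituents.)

C1 and C3 have the same parity, so for the trans isomer the two substituents are one axial and one equatorial in each chair.
Chair I (ethyl axial, bromo equatorial): E = 1.83 kcal/mol.
Chair II (ethyl equatorial, bromo axial): E = 0.39 kcal/mol.
Chair II is the more stable (lower-energy) conformer, and in that chair the bromo group is axial.

axial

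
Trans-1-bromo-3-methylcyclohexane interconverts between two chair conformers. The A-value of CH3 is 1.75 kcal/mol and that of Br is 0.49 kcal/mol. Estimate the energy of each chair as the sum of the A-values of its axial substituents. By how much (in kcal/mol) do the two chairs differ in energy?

1.26 kcal/mol

C1 and C3 have the same parity, so for the trans isomer the two substituents are one axial and one equatorial in each chair.
Chair I (methyl axial, bromo equatorial): E = 1.75 kcal/mol.
Chair II (methyl equatorial, bromo axial): E = 0.49 kcal/mol.
ΔE = 1.75 − 0.49 = 1.26 kcal/mol; chair II is more stable.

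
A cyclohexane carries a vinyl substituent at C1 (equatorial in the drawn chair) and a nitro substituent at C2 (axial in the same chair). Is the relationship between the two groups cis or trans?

C1 and C2 have opposite parity, so their axial bonds point in opposite directions.
With opposite-parity carbons, two substituents on the same face are one axial and one equatorial; opposite faces give both axial or both equatorial.
Here the groups are equatorial/axial → same face → cis.

cis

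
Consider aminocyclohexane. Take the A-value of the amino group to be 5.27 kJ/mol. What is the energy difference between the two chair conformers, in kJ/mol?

5.27 kJ/mol

A monosubstituted cyclohexane has one chair with the amino group axial (E = A = 5.27 kJ/mol) and one with it equatorial (E = 0).
ΔE = 5.27 − 0 = 5.27 kJ/mol.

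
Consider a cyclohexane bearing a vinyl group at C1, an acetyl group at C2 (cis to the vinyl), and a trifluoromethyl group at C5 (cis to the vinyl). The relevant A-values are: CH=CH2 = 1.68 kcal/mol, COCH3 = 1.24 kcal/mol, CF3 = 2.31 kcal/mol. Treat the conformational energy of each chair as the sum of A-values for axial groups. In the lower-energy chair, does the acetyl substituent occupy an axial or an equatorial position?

Chair I (vinyl axial, acetyl equatorial, trifluoromethyl axial): E = 3.99 kcal/mol.
Chair II (vinyl equatorial, acetyl axial, trifluoromethyl equatorial): E = 1.24 kcal/mol.
Chair II is the more stable (lower-energy) conformer, and in that chair the acetyl group is axial.

axial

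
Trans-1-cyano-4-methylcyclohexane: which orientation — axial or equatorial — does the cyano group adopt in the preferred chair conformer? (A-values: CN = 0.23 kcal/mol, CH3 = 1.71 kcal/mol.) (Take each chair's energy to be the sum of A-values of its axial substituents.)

C1 and C4 have opposite parity, so for the trans isomer the two substituents are e,e in one chair and a,a in the other.
Chair I (cyano axial, methyl axial): E = 1.94 kcal/mol.
Chair II (cyano equatorial, methyl equatorial): E = 0.00 kcal/mol.
Chair II is the more stable (lower-energy) conformer, and in that chair the cyano group is equatorial.

equatorial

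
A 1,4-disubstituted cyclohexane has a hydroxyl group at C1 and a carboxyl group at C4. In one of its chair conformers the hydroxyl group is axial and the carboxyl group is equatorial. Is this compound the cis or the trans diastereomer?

cis

C1 and C4 have opposite parity, so their axial bonds point in opposite directions.
With opposite-parity carbons, two substituents on the same face are one axial and one equatorial; opposite faces give both axial or both equatorial.
Here the groups are axial/equatorial → same face → cis.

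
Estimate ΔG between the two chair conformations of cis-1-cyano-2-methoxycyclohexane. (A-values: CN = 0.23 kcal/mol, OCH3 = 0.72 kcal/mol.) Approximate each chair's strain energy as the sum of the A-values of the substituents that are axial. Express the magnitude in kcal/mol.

C1 and C2 have opposite parity, so for the cis isomer the two substituents are one axial and one equatorial in each chair.
Chair I (cyano axial, methoxy equatorial): E = 0.23 kcal/mol.
Chair II (cyano equatorial, methoxy axial): E = 0.72 kcal/mol.
ΔE = 0.72 − 0.23 = 0.49 kcal/mol; chair I is more stable.

0.49 kcal/mol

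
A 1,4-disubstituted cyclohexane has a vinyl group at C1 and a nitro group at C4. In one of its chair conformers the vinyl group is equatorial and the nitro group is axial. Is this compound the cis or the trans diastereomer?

C1 and C4 have opposite parity, so their axial bonds point in opposite directions.
With opposite-parity carbons, two substituents on the same face are one axial and one equatorial; opposite faces give both axial or both equatorial.
Here the groups are equatorial/axial → same face → cis.

cis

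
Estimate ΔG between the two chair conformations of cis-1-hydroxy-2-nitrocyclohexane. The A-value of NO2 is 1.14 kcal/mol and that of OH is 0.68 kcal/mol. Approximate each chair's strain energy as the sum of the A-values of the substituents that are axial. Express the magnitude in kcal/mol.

C1 and C2 have opposite parity, so for the cis isomer the two substituents are one axial and one equatorial in each chair.
Chair I (nitro axial, hydroxyl equatorial): E = 1.14 kcal/mol.
Chair II (nitro equatorial, hydroxyl axial): E = 0.68 kcal/mol.
ΔE = 1.14 − 0.68 = 0.46 kcal/mol; chair II is more stable.

0.46 kcal/mol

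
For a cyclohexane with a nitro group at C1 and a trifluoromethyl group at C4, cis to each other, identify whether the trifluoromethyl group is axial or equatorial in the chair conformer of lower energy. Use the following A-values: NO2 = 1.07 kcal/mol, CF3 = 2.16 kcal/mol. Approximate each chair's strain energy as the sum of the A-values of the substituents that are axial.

C1 and C4 have opposite parity, so for the cis isomer the two substituents are one axial and one equatorial in each chair.
Chair I (nitro axial, trifluoromethyl equatorial): E = 1.07 kcal/mol.
Chair II (nitro equatorial, trifluoromethyl axial): E = 2.16 kcal/mol.
Chair I is the more stable (lower-energy) conformer, and in that chair the trifluoromethyl group is equatorial.

equatorial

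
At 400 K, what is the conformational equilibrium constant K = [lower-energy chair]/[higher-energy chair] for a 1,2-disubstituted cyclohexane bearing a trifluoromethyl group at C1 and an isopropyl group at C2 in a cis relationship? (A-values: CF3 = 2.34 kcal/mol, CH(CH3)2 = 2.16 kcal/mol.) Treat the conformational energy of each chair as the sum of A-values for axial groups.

K ≈ 1.25

C1 and C2 have opposite parity, so for the cis isomer the two substituents are one axial and one equatorial in each chair.
Chair I (trifluoromethyl axial, isopropyl equatorial): E = 2.34 kcal/mol; chair II (trifluoromethyl equatorial, isopropyl axial): E = 2.16 kcal/mol.
ΔG = 0.18 kcal/mol between the two chairs.
K = exp(ΔG/RT) with R = 1.987×10⁻³ kcal mol⁻¹ K⁻¹ and T = 400 K gives K ≈ 1.25.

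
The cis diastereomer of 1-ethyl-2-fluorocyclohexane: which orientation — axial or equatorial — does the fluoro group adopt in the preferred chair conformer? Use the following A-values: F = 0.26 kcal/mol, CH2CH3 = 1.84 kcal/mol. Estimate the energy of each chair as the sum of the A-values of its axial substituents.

axial

C1 and C2 have opposite parity, so for the cis isomer the two substituents are one axial and one equatorial in each chair.
Chair I (fluoro axial, ethyl equatorial): E = 0.26 kcal/mol.
Chair II (fluoro equatorial, ethyl axial): E = 1.84 kcal/mol.
Chair I is the more stable (lower-energy) conformer, and in that chair the fluoro group is axial.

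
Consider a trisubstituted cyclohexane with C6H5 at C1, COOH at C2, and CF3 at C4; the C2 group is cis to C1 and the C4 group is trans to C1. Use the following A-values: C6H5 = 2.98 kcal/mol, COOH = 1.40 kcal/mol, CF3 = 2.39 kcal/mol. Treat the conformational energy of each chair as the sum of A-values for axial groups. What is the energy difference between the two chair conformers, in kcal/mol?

Chair I (phenyl axial, carboxyl equatorial, trifluoromethyl axial): E = 5.37 kcal/mol.
Chair II (phenyl equatorial, carboxyl axial, trifluoromethyl equatorial): E = 1.40 kcal/mol.
ΔE = 5.37 − 1.40 = 3.97 kcal/mol; chair II is more stable.

3.97 kcal/mol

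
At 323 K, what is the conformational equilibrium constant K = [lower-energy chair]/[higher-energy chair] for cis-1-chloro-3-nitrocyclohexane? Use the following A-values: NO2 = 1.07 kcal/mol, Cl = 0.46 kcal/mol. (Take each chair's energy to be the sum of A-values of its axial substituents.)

C1 and C3 have the same parity, so for the cis isomer the two substituents are e,e in one chair and a,a in the other.
Chair I (nitro axial, chloro axial): E = 1.53 kcal/mol; chair II (nitro equatorial, chloro equatorial): E = 0.00 kcal/mol.
ΔG = 1.53 kcal/mol between the two chairs.
K = exp(ΔG/RT) with R = 1.987×10⁻³ kcal mol⁻¹ K⁻¹ and T = 323 K gives K ≈ 10.8.

K ≈ 10.8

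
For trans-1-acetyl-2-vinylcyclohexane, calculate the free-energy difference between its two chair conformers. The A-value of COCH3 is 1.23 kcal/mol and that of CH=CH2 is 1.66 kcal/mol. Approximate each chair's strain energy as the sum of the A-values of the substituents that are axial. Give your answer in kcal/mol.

C1 and C2 have opposite parity, so for the trans isomer the two substituents are e,e in one chair and a,a in the other.
Chair I (acetyl axial, vinyl axial): E = 2.89 kcal/mol.
Chair II (acetyl equatorial, vinyl equatorial): E = 0.00 kcal/mol.
ΔE = 2.89 − 0.00 = 2.89 kcal/mol; chair II is more stable.

2.89 kcal/mol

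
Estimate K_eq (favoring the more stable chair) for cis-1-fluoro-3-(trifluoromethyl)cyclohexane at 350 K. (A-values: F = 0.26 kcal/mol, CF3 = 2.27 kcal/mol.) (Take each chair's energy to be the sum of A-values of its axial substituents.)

C1 and C3 have the same parity, so for the cis isomer the two substituents are e,e in one chair and a,a in the other.
Chair I (fluoro axial, trifluoromethyl axial): E = 2.53 kcal/mol; chair II (fluoro equatorial, trifluoromethyl equatorial): E = 0.00 kcal/mol.
ΔG = 2.53 kcal/mol between the two chairs.
K = exp(ΔG/RT) with R = 1.987×10⁻³ kcal mol⁻¹ K⁻¹ and T = 350 K gives K ≈ 38.

K ≈ 38.0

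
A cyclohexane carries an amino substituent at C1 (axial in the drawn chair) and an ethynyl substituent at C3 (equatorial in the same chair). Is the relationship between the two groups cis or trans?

C1 and C3 have the same parity, so their axial bonds point in the same direction.
With same-parity carbons, two substituents on the same face are both axial or both equatorial; opposite faces give one of each.
Here the groups are axial/equatorial → opposite face → trans.

trans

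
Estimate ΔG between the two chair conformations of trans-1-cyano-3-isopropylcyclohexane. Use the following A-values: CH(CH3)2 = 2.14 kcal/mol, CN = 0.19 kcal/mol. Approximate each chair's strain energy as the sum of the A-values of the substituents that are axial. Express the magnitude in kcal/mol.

C1 and C3 have the same parity, so for the trans isomer the two substituents are one axial and one equatorial in each chair.
Chair I (isopropyl axial, cyano equatorial): E = 2.14 kcal/mol.
Chair II (isopropyl equatorial, cyano axial): E = 0.19 kcal/mol.
ΔE = 2.14 − 0.19 = 1.95 kcal/mol; chair II is more stable.

1.95 kcal/mol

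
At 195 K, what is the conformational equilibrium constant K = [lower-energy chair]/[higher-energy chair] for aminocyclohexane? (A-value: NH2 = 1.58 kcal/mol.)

K ≈ 59.0

One chair has the amino group axial (E = 1.58 kcal/mol) and the other has it equatorial (E = 0).
ΔG = 1.58 kcal/mol between the two chairs.
K = exp(ΔG/RT) with R = 1.987×10⁻³ kcal mol⁻¹ K⁻¹ and T = 195 K gives K ≈ 59.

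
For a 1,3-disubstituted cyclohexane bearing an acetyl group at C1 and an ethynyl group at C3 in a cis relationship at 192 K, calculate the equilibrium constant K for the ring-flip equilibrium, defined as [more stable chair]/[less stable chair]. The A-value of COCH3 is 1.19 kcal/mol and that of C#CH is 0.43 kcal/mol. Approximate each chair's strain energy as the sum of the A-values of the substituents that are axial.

K ≈ 69.9

C1 and C3 have the same parity, so for the cis isomer the two substituents are e,e in one chair and a,a in the other.
Chair I (acetyl axial, ethynyl axial): E = 1.62 kcal/mol; chair II (acetyl equatorial, ethynyl equatorial): E = 0.00 kcal/mol.
ΔG = 1.62 kcal/mol between the two chairs.
K = exp(ΔG/RT) with R = 1.987×10⁻³ kcal mol⁻¹ K⁻¹ and T = 192 K gives K ≈ 69.9.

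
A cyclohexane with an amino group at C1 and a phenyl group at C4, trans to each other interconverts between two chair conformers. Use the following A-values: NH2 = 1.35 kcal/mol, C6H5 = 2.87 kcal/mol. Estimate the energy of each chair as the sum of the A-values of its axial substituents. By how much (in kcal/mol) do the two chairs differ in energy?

C1 and C4 have opposite parity, so for the trans isomer the two substituents are e,e in one chair and a,a in the other.
Chair I (amino axial, phenyl axial): E = 4.22 kcal/mol.
Chair II (amino equatorial, phenyl equatorial): E = 0.00 kcal/mol.
ΔE = 4.22 − 0.00 = 4.22 kcal/mol; chair II is more stable.

4.22 kcal/mol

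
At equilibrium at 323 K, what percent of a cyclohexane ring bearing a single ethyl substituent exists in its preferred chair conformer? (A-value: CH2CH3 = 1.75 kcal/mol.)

93.9%

One chair has the ethyl group axial (E = 1.75 kcal/mol) and the other has it equatorial (E = 0).
ΔG = 1.75 kcal/mol between the two chairs.
K = exp(ΔG/RT) with R = 1.987×10⁻³ kcal mol⁻¹ K⁻¹ and T = 323 K gives K ≈ 15.3.
Fraction in the lower-energy chair = K/(K+1) = 93.9%.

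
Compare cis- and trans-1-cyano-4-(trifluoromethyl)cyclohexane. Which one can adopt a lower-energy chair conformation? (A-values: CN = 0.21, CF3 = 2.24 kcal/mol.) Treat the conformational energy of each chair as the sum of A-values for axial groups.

trans

At 1,4 positions (parity opposite): cis → (a,e or e,a); trans → (e,e or a,a).
Best chair for cis: E = 0.21 kcal/mol; best chair for trans: E = 0.00 kcal/mol.
The trans isomer is lower by 0.21 kcal/mol.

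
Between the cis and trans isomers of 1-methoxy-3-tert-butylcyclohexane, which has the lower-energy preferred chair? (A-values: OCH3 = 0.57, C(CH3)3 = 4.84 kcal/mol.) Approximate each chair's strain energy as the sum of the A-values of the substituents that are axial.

cis

At 1,3 positions (parity same): cis → (e,e or a,a); trans → (a,e or e,a).
Best chair for cis: E = 0.00 kcal/mol; best chair for trans: E = 0.57 kcal/mol.
The cis isomer is lower by 0.57 kcal/mol.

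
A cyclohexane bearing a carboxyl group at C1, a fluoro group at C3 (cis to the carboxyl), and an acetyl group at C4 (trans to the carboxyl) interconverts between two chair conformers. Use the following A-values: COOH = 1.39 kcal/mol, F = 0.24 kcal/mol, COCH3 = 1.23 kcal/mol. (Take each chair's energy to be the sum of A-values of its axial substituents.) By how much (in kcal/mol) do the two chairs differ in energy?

Chair I (carboxyl axial, fluoro axial, acetyl axial): E = 2.86 kcal/mol.
Chair II (carboxyl equatorial, fluoro equatorial, acetyl equatorial): E = 0.00 kcal/mol.
ΔE = 2.86 − 0.00 = 2.86 kcal/mol; chair II is more stable.

2.86 kcal/mol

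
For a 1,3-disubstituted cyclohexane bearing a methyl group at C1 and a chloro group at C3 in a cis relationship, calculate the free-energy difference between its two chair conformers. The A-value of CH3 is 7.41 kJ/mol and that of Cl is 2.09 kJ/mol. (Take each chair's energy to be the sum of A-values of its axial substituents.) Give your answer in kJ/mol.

9.50 kJ/mol

C1 and C3 have the same parity, so for the cis isomer the two substituents are e,e in one chair and a,a in the other.
Chair I (methyl axial, chloro axial): E = 9.50 kJ/mol.
Chair II (methyl equatorial, chloro equatorial): E = 0.00 kJ/mol.
ΔE = 9.50 − 0.00 = 9.50 kJ/mol; chair II is more stable.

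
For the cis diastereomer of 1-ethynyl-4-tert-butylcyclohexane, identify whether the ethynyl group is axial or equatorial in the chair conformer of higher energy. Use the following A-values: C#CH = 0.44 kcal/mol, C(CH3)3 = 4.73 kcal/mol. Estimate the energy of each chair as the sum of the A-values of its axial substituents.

C1 and C4 have opposite parity, so for the cis isomer the two substituents are one axial and one equatorial in each chair.
Chair I (ethynyl axial, tert-butyl equatorial): E = 0.44 kcal/mol.
Chair II (ethynyl equatorial, tert-butyl axial): E = 4.73 kcal/mol.
Chair II is the less stable (higher-energy) conformer, and in that chair the ethynyl group is equatorial.

equatorial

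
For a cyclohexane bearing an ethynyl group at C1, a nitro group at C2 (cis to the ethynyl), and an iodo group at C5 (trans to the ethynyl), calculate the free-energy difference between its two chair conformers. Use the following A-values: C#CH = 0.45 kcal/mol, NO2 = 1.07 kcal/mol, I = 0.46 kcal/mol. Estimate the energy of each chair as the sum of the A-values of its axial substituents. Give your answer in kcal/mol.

1.08 kcal/mol

Chair I (ethynyl axial, nitro equatorial, iodo equatorial): E = 0.45 kcal/mol.
Chair II (ethynyl equatorial, nitro axial, iodo axial): E = 1.53 kcal/mol.
ΔE = 1.53 − 0.45 = 1.08 kcal/mol; chair I is more stable.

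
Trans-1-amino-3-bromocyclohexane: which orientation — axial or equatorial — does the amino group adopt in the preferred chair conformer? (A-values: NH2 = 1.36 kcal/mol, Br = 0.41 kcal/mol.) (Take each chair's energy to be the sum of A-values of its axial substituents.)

C1 and C3 have the same parity, so for the trans isomer the two substituents are one axial and one equatorial in each chair.
Chair I (amino axial, bromo equatorial): E = 1.36 kcal/mol.
Chair II (amino equatorial, bromo axial): E = 0.41 kcal/mol.
Chair II is the more stable (lower-energy) conformer, and in that chair the amino group is equatorial.

equatorial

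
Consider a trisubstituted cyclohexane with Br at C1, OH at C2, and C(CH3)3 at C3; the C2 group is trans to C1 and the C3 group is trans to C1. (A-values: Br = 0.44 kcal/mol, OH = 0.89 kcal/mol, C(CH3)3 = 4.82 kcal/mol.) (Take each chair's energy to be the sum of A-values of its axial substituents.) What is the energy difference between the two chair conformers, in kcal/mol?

3.49 kcal/mol

Chair I (bromo axial, hydroxyl axial, tert-butyl equatorial): E = 1.33 kcal/mol.
Chair II (bromo equatorial, hydroxyl equatorial, tert-butyl axial): E = 4.82 kcal/mol.
ΔE = 4.82 − 1.33 = 3.49 kcal/mol; chair I is more stable.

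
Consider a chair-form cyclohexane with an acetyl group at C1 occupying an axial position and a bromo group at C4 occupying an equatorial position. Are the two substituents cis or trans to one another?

C1 and C4 have opposite parity, so their axial bonds point in opposite directions.
With opposite-parity carbons, two substituents on the same face are one axial and one equatorial; opposite faces give both axial or both equatorial.
Here the groups are axial/equatorial → same face → cis.

cis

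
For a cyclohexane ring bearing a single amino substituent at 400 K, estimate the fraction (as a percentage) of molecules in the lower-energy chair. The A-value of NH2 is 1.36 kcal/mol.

One chair has the amino group axial (E = 1.36 kcal/mol) and the other has it equatorial (E = 0).
ΔG = 1.36 kcal/mol between the two chairs.
K = exp(ΔG/RT) with R = 1.987×10⁻³ kcal mol⁻¹ K⁻¹ and T = 400 K gives K ≈ 5.54.
Fraction in the lower-energy chair = K/(K+1) = 84.7%.

84.7%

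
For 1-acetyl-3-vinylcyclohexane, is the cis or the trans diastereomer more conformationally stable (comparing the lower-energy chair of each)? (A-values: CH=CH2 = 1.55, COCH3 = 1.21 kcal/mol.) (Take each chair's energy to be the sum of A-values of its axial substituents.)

cis

At 1,3 positions (parity same): cis → (e,e or a,a); trans → (a,e or e,a).
Best chair for cis: E = 0.00 kcal/mol; best chair for trans: E = 1.21 kcal/mol.
The cis isomer is lower by 1.21 kcal/mol.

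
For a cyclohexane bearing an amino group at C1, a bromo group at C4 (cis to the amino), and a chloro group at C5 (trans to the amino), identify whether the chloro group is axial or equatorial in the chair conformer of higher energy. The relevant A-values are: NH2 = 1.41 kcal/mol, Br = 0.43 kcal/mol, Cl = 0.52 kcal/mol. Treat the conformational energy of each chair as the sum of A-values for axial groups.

equatorial

Chair I (amino axial, bromo equatorial, chloro equatorial): E = 1.41 kcal/mol.
Chair II (amino equatorial, bromo axial, chloro axial): E = 0.95 kcal/mol.
Chair I is the less stable (higher-energy) conformer, and in that chair the chloro group is equatorial.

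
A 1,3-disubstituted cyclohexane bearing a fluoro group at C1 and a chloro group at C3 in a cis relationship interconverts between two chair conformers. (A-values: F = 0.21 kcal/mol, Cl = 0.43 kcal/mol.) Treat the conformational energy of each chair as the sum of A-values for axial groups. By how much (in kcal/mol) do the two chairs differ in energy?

C1 and C3 have the same parity, so for the cis isomer the two substituents are e,e in one chair and a,a in the other.
Chair I (fluoro axial, chloro axial): E = 0.64 kcal/mol.
Chair II (fluoro equatorial, chloro equatorial): E = 0.00 kcal/mol.
ΔE = 0.64 − 0.00 = 0.64 kcal/mol; chair II is more stable.

0.64 kcal/mol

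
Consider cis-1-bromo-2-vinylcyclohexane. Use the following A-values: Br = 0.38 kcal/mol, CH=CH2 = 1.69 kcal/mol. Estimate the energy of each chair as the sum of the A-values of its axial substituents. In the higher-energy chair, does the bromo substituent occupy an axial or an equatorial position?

C1 and C2 have opposite parity, so for the cis isomer the two substituents are one axial and one equatorial in each chair.
Chair I (bromo axial, vinyl equatorial): E = 0.38 kcal/mol.
Chair II (bromo equatorial, vinyl axial): E = 1.69 kcal/mol.
Chair II is the less stable (higher-energy) conformer, and in that chair the bromo group is equatorial.

equatorial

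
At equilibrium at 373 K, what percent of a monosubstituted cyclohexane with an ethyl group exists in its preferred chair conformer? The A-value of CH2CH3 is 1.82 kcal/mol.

92.1%

One chair has the ethyl group axial (E = 1.82 kcal/mol) and the other has it equatorial (E = 0).
ΔG = 1.82 kcal/mol between the two chairs.
K = exp(ΔG/RT) with R = 1.987×10⁻³ kcal mol⁻¹ K⁻¹ and T = 373 K gives K ≈ 11.7.
Fraction in the lower-energy chair = K/(K+1) = 92.1%.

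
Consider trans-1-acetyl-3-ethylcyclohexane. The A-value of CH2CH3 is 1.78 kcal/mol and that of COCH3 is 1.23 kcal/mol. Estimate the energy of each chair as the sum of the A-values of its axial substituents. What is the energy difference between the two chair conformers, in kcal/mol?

0.55 kcal/mol

C1 and C3 have the same parity, so for the trans isomer the two substituents are one axial and one equatorial in each chair.
Chair I (ethyl axial, acetyl equatorial): E = 1.78 kcal/mol.
Chair II (ethyl equatorial, acetyl axial): E = 1.23 kcal/mol.
ΔE = 1.78 − 1.23 = 0.55 kcal/mol; chair II is more stable.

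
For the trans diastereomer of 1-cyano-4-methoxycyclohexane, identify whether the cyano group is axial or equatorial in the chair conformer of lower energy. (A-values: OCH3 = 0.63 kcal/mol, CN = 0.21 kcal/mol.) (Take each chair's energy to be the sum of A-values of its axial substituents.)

C1 and C4 have opposite parity, so for the trans isomer the two substituents are e,e in one chair and a,a in the other.
Chair I (methoxy axial, cyano axial): E = 0.84 kcal/mol.
Chair II (methoxy equatorial, cyano equatorial): E = 0.00 kcal/mol.
Chair II is the more stable (lower-energy) conformer, and in that chair the cyano group is equatorial.

equatorial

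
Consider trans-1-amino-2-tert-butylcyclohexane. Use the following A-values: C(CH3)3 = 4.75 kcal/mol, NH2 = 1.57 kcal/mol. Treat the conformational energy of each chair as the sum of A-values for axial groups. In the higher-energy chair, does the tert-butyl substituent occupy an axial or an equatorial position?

axial

C1 and C2 have opposite parity, so for the trans isomer the two substituents are e,e in one chair and a,a in the other.
Chair I (tert-butyl axial, amino axial): E = 6.32 kcal/mol.
Chair II (tert-butyl equatorial, amino equatorial): E = 0.00 kcal/mol.
Chair I is the less stable (higher-energy) conformer, and in that chair the tert-butyl group is axial.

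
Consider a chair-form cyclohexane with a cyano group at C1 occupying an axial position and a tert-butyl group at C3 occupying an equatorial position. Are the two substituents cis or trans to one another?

trans

C1 and C3 have the same parity, so their axial bonds point in the same direction.
With same-parity carbons, two substituents on the same face are both axial or both equatorial; opposite faces give one of each.
Here the groups are axial/equatorial → opposite face → trans.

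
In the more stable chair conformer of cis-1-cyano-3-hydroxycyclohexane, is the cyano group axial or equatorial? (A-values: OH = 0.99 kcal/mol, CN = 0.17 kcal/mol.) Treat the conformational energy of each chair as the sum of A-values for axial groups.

C1 and C3 have the same parity, so for the cis isomer the two substituents are e,e in one chair and a,a in the other.
Chair I (hydroxyl axial, cyano axial): E = 1.16 kcal/mol.
Chair II (hydroxyl equatorial, cyano equatorial): E = 0.00 kcal/mol.
Chair II is the more stable (lower-energy) conformer, and in that chair the cyano group is equatorial.

equatorial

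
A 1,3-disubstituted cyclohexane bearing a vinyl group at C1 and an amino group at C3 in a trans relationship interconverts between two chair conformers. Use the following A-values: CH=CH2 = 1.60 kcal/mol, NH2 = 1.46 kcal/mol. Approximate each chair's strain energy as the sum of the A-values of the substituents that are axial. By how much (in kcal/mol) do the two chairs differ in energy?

C1 and C3 have the same parity, so for the trans isomer the two substituents are one axial and one equatorial in each chair.
Chair I (vinyl axial, amino equatorial): E = 1.60 kcal/mol.
Chair II (vinyl equatorial, amino axial): E = 1.46 kcal/mol.
ΔE = 1.60 − 1.46 = 0.14 kcal/mol; chair II is more stable.

0.14 kcal/mol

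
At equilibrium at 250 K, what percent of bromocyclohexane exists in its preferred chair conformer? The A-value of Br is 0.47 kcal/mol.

72.0%

One chair has the bromo group axial (E = 0.47 kcal/mol) and the other has it equatorial (E = 0).
ΔG = 0.47 kcal/mol between the two chairs.
K = exp(ΔG/RT) with R = 1.987×10⁻³ kcal mol⁻¹ K⁻¹ and T = 250 K gives K ≈ 2.58.
Fraction in the lower-energy chair = K/(K+1) = 72.0%.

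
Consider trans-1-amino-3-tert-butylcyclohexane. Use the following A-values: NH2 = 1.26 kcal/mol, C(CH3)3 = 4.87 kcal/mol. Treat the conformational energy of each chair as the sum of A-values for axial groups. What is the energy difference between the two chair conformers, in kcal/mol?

3.61 kcal/mol

C1 and C3 have the same parity, so for the trans isomer the two substituents are one axial and one equatorial in each chair.
Chair I (amino axial, tert-butyl equatorial): E = 1.26 kcal/mol.
Chair II (amino equatorial, tert-butyl axial): E = 4.87 kcal/mol.
ΔE = 4.87 − 1.26 = 3.61 kcal/mol; chair I is more stable.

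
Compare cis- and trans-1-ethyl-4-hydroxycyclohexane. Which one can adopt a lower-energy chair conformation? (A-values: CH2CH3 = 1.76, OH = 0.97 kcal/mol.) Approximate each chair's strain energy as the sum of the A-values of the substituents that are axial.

At 1,4 positions (parity opposite): cis → (a,e or e,a); trans → (e,e or a,a).
Best chair for cis: E = 0.97 kcal/mol; best chair for trans: E = 0.00 kcal/mol.
The trans isomer is lower by 0.97 kcal/mol.

trans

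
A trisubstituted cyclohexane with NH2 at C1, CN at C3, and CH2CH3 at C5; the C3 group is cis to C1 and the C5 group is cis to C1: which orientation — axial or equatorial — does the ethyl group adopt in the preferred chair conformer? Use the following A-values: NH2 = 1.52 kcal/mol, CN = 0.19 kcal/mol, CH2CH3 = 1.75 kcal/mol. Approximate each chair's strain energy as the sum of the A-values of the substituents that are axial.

Chair I (amino axial, cyano axial, ethyl axial): E = 3.46 kcal/mol.
Chair II (amino equatorial, cyano equatorial, ethyl equatorial): E = 0.00 kcal/mol.
Chair II is the more stable (lower-energy) conformer, and in that chair the ethyl group is equatorial.

equatorial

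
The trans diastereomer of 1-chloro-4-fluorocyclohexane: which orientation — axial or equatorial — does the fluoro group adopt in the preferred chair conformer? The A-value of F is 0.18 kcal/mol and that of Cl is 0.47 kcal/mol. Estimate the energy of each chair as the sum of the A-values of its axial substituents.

equatorial

C1 and C4 have opposite parity, so for the trans isomer the two substituents are e,e in one chair and a,a in the other.
Chair I (fluoro axial, chloro axial): E = 0.65 kcal/mol.
Chair II (fluoro equatorial, chloro equatorial): E = 0.00 kcal/mol.
Chair II is the more stable (lower-energy) conformer, and in that chair the fluoro group is equatorial.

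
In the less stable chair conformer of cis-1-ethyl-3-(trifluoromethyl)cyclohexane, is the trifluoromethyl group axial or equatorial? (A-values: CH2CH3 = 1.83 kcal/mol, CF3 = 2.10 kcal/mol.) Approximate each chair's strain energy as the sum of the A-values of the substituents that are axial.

C1 and C3 have the same parity, so for the cis isomer the two substituents are e,e in one chair and a,a in the other.
Chair I (ethyl axial, trifluoromethyl axial): E = 3.93 kcal/mol.
Chair II (ethyl equatorial, trifluoromethyl equatorial): E = 0.00 kcal/mol.
Chair I is the less stable (higher-energy) conformer, and in that chair the trifluoromethyl group is axial.

axial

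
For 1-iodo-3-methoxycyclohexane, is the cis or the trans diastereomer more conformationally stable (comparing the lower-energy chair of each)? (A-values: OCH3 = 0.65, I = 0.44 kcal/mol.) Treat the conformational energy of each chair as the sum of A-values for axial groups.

cis

At 1,3 positions (parity same): cis → (e,e or a,a); trans → (a,e or e,a).
Best chair for cis: E = 0.00 kcal/mol; best chair for trans: E = 0.44 kcal/mol.
The cis isomer is lower by 0.44 kcal/mol.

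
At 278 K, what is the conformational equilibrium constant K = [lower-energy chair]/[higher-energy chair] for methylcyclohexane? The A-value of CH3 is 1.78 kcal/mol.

K ≈ 25.1

One chair has the methyl group axial (E = 1.78 kcal/mol) and the other has it equatorial (E = 0).
ΔG = 1.78 kcal/mol between the two chairs.
K = exp(ΔG/RT) with R = 1.987×10⁻³ kcal mol⁻¹ K⁻¹ and T = 278 K gives K ≈ 25.1.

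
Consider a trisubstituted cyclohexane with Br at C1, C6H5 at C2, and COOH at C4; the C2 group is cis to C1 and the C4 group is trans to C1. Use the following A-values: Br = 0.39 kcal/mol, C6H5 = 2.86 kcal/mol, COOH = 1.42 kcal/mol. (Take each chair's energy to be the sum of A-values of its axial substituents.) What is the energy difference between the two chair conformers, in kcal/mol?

Chair I (bromo axial, phenyl equatorial, carboxyl axial): E = 1.81 kcal/mol.
Chair II (bromo equatorial, phenyl axial, carboxyl equatorial): E = 2.86 kcal/mol.
ΔE = 2.86 − 1.81 = 1.05 kcal/mol; chair I is more stable.

1.05 kcal/mol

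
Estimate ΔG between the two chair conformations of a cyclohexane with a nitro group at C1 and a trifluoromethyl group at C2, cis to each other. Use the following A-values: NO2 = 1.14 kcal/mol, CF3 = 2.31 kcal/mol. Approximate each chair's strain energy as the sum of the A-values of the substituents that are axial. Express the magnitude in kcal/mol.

C1 and C2 have opposite parity, so for the cis isomer the two substituents are one axial and one equatorial in each chair.
Chair I (nitro axial, trifluoromethyl equatorial): E = 1.14 kcal/mol.
Chair II (nitro equatorial, trifluoromethyl axial): E = 2.31 kcal/mol.
ΔE = 2.31 − 1.14 = 1.17 kcal/mol; chair I is more stable.

1.17 kcal/mol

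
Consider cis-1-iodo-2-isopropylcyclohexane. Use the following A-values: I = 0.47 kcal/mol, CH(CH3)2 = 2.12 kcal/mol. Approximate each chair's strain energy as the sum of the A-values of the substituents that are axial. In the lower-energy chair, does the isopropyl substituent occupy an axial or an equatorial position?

C1 and C2 have opposite parity, so for the cis isomer the two substituents are one axial and one equatorial in each chair.
Chair I (iodo axial, isopropyl equatorial): E = 0.47 kcal/mol.
Chair II (iodo equatorial, isopropyl axial): E = 2.12 kcal/mol.
Chair I is the more stable (lower-energy) conformer, and in that chair the isopropyl group is equatorial.

equatorial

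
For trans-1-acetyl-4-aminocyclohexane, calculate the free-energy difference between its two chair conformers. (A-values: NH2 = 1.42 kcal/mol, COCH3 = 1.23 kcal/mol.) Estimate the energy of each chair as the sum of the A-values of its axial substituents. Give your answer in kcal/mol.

C1 and C4 have opposite parity, so for the trans isomer the two substituents are e,e in one chair and a,a in the other.
Chair I (amino axial, acetyl axial): E = 2.65 kcal/mol.
Chair II (amino equatorial, acetyl equatorial): E = 0.00 kcal/mol.
ΔE = 2.65 − 0.00 = 2.65 kcal/mol; chair II is more stable.

2.65 kcal/mol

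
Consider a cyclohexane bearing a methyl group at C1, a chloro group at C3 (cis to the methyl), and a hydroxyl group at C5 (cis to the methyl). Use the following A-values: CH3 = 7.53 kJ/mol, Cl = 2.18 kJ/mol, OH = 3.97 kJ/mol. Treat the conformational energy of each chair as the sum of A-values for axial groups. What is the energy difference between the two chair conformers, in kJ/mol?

Chair I (methyl axial, chloro axial, hydroxyl axial): E = 13.68 kJ/mol.
Chair II (methyl equatorial, chloro equatorial, hydroxyl equatorial): E = 0.00 kJ/mol.
ΔE = 13.68 − 0.00 = 13.68 kJ/mol; chair II is more stable.

13.68 kJ/mol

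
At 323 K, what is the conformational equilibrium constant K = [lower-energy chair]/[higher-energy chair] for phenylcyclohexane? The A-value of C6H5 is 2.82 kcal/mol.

K ≈ 81.0

One chair has the phenyl group axial (E = 2.82 kcal/mol) and the other has it equatorial (E = 0).
ΔG = 2.82 kcal/mol between the two chairs.
K = exp(ΔG/RT) with R = 1.987×10⁻³ kcal mol⁻¹ K⁻¹ and T = 323 K gives K ≈ 81.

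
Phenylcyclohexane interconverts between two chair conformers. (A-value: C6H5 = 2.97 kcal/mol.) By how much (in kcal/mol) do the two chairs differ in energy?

A monosubstituted cyclohexane has one chair with the phenyl group axial (E = A = 2.97 kcal/mol) and one with it equatorial (E = 0).
ΔE = 2.97 − 0 = 2.97 kcal/mol.

2.97 kcal/mol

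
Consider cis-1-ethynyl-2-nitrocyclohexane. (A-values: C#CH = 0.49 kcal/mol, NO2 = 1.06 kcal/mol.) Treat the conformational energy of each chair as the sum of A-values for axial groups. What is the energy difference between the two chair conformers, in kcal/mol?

C1 and C2 have opposite parity, so for the cis isomer the two substituents are one axial and one equatorial in each chair.
Chair I (ethynyl axial, nitro equatorial): E = 0.49 kcal/mol.
Chair II (ethynyl equatorial, nitro axial): E = 1.06 kcal/mol.
ΔE = 1.06 − 0.49 = 0.57 kcal/mol; chair I is more stable.

0.57 kcal/mol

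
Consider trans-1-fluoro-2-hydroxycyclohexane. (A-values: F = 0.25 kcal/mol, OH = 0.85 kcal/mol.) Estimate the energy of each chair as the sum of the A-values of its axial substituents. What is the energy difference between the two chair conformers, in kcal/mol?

1.10 kcal/mol

C1 and C2 have opposite parity, so for the trans isomer the two substituents are e,e in one chair and a,a in the other.
Chair I (fluoro axial, hydroxyl axial): E = 1.10 kcal/mol.
Chair II (fluoro equatorial, hydroxyl equatorial): E = 0.00 kcal/mol.
ΔE = 1.10 − 0.00 = 1.10 kcal/mol; chair II is more stable.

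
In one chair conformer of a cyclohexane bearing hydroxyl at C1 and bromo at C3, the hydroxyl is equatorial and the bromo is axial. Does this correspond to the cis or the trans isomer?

trans

C1 and C3 have the same parity, so their axial bonds point in the same direction.
With same-parity carbons, two substituents on the same face are both axial or both equatorial; opposite faces give one of each.
Here the groups are equatorial/axial → opposite face → trans.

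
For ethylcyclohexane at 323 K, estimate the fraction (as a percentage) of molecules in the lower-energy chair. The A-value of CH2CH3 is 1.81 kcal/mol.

94.4%

One chair has the ethyl group axial (E = 1.81 kcal/mol) and the other has it equatorial (E = 0).
ΔG = 1.81 kcal/mol between the two chairs.
K = exp(ΔG/RT) with R = 1.987×10⁻³ kcal mol⁻¹ K⁻¹ and T = 323 K gives K ≈ 16.8.
Fraction in the lower-energy chair = K/(K+1) = 94.4%.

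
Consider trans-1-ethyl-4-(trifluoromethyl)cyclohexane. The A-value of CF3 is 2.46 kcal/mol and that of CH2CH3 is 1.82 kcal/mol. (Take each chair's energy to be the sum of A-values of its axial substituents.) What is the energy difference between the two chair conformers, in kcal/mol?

4.28 kcal/mol

C1 and C4 have opposite parity, so for the trans isomer the two substituents are e,e in one chair and a,a in the other.
Chair I (trifluoromethyl axial, ethyl axial): E = 4.28 kcal/mol.
Chair II (trifluoromethyl equatorial, ethyl equatorial): E = 0.00 kcal/mol.
ΔE = 4.28 − 0.00 = 4.28 kcal/mol; chair II is more stable.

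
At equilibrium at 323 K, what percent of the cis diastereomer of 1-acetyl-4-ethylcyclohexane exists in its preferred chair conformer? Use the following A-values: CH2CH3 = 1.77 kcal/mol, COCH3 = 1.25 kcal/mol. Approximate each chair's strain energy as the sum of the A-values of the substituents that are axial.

69.2%

C1 and C4 have opposite parity, so for the cis isomer the two substituents are one axial and one equatorial in each chair.
Chair I (ethyl axial, acetyl equatorial): E = 1.77 kcal/mol; chair II (ethyl equatorial, acetyl axial): E = 1.25 kcal/mol.
ΔG = 0.52 kcal/mol between the two chairs.
K = exp(ΔG/RT) with R = 1.987×10⁻³ kcal mol⁻¹ K⁻¹ and T = 323 K gives K ≈ 2.25.
Fraction in the lower-energy chair = K/(K+1) = 69.2%.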